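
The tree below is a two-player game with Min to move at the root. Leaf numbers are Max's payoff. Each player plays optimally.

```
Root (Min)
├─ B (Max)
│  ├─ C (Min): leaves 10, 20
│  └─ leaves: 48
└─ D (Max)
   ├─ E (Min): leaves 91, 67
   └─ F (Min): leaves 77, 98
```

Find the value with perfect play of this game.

48

C (Min): min(10, 20) = 10
B (Max): max(10, 48) = 48
E (Min): min(91, 67) = 67
F (Min): min(77, 98) = 77
D (Max): max(67, 77) = 77
Root (Min): min(48, 77) = 48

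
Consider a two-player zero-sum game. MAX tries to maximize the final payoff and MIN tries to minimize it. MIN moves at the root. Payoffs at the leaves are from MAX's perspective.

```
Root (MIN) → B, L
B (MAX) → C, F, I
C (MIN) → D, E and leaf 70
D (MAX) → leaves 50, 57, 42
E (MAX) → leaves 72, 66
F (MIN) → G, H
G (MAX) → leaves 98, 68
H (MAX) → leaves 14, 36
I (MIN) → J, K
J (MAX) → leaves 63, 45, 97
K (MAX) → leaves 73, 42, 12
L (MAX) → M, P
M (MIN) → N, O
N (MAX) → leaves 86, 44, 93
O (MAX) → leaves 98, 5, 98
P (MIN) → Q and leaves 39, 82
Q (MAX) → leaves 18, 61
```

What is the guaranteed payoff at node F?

G: max(98, 68) = 98
H: max(14, 36) = 36
F: min(98, 36) = 36

36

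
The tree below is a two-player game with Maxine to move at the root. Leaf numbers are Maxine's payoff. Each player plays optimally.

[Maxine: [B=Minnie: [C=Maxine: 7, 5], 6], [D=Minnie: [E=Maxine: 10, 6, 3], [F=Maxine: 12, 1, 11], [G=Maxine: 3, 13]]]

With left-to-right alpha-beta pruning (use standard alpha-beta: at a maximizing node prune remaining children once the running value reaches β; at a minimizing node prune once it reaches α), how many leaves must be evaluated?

C [α=-∞,β=+∞]: v=7
B [α=-∞,β=+∞]: v=6
E [α=6,β=+∞]: v=10
F [α=6,β=10]: v=12 after child 1 ≥ β → β-cutoff, skip 2
G [α=6,β=10]: v=13
D [α=6,β=+∞]: v=10
Root [α=-∞,β=+∞]: v=10
Leaves evaluated: 9 of 11.

9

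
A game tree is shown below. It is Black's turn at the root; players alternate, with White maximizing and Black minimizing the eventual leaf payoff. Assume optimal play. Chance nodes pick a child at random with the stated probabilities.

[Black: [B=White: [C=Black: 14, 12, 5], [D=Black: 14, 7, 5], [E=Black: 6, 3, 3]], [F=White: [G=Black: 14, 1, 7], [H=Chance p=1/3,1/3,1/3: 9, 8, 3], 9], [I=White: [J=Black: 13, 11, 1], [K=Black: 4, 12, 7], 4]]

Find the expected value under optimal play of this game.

C (Black): min(14, 12, 5) = 5
D (Black): min(14, 7, 5) = 5
E (Black): min(6, 3, 3) = 3
B (White): max(5, 5, 3) = 5
G (Black): min(14, 1, 7) = 1
H (Chance): 1/3·9 + 1/3·8 + 1/3·3 = 6.67
F (White): max(1, 6.67, 9) = 9
J (Black): min(13, 11, 1) = 1
K (Black): min(4, 12, 7) = 4
I (White): max(1, 4, 4) = 4
Root (Black): min(5, 9, 4) = 4

4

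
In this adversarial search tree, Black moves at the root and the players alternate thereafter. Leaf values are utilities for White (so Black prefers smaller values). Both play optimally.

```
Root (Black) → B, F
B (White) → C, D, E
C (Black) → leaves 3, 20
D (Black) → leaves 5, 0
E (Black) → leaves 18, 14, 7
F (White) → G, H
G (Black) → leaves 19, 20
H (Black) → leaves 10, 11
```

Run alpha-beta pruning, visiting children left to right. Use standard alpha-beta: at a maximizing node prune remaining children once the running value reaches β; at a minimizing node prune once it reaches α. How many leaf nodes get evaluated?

9

C [α=-∞,β=+∞]: v=3
D [α=3,β=+∞]: v=0
E [α=3,β=+∞]: v=7
B [α=-∞,β=+∞]: v=7
G [α=-∞,β=7]: v=19
F [α=-∞,β=7]: v=19 after child 1 ≥ β → β-cutoff, skip 1
Root [α=-∞,β=+∞]: v=7
Leaves evaluated: 9 of 11.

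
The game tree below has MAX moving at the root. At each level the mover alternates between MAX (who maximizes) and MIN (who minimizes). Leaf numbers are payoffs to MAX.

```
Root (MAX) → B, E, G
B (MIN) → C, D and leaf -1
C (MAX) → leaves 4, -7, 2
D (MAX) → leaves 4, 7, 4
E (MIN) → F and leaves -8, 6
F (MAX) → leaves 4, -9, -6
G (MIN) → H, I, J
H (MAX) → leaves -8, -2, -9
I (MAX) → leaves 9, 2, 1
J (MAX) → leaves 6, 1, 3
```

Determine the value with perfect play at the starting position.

C (MAX): max(4, -7, 2) = 4
D (MAX): max(4, 7, 4) = 7
B (MIN): min(4, 7, -1) = -1
F (MAX): max(4, -9, -6) = 4
E (MIN): min(4, -8, 6) = -8
H (MAX): max(-8, -2, -9) = -2
I (MAX): max(9, 2, 1) = 9
J (MAX): max(6, 1, 3) = 6
G (MIN): min(-2, 9, 6) = -2
Root (MAX): max(-1, -8, -2) = -1

-1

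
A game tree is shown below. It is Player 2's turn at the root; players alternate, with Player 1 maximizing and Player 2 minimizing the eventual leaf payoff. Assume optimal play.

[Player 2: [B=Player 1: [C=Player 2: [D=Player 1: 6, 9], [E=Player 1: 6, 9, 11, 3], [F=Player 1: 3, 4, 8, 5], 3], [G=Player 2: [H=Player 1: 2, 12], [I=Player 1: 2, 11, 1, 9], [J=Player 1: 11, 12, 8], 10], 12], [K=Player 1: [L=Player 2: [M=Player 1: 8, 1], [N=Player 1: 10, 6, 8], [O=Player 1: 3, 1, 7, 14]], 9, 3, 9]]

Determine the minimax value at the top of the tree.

D (Player 1): max(6, 9) = 9
E (Player 1): max(6, 9, 11, 3) = 11
F (Player 1): max(3, 4, 8, 5) = 8
C (Player 2): min(9, 11, 8, 3) = 3
H (Player 1): max(2, 12) = 12
I (Player 1): max(2, 11, 1, 9) = 11
J (Player 1): max(11, 12, 8) = 12
G (Player 2): min(12, 11, 12, 10) = 10
B (Player 1): max(3, 10, 12) = 12
M (Player 1): max(8, 1) = 8
N (Player 1): max(10, 6, 8) = 10
O (Player 1): max(3, 1, 7, 14) = 14
L (Player 2): min(8, 10, 14) = 8
K (Player 1): max(8, 9, 3, 9) = 9
Root (Player 2): min(12, 9) = 9

9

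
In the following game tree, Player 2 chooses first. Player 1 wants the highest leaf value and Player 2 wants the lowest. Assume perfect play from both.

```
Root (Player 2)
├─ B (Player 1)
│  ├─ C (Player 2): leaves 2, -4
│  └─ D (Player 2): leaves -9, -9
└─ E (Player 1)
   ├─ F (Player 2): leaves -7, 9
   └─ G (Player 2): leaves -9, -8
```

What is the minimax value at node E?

-7

F: min(-7, 9) = -7
G: min(-9, -8) = -9
E: max(-7, -9) = -7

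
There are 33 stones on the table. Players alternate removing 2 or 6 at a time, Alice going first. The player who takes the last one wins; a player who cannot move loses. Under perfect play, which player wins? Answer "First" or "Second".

Compute winning (W) and losing (L) positions by backward induction:
i:   0  1  2  3  4  5  6  7  8  9 10 11 12 13 14 15 16 17 18 19 20 21 22 23 24 25 26 27 28 29 30 31 32 33
     L  L  W  W  L  L  W  W  L  L  W  W  L  L  W  W  L  L  W  W  L  L  W  W  L  L  W  W  L  L  W  W  L  L
Position 33 is L, so the second player wins.

Second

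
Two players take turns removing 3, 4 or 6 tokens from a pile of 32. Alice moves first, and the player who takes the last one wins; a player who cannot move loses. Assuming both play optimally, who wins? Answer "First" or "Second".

Mark each pile size as W (mover wins) or L (mover loses):
i:   0  1  2  3  4  5  6  7  8  9 10 11 12 13 14 15 16 17 18 19 20 21 22 23 24 25 26 27 28 29 30 31 32
     L  L  L  W  W  W  W  W  W  L  L  L  W  W  W  W  W  W  L  L  L  W  W  W  W  W  W  L  L  L  W  W  W
Position 32 is W, so the first player wins.

First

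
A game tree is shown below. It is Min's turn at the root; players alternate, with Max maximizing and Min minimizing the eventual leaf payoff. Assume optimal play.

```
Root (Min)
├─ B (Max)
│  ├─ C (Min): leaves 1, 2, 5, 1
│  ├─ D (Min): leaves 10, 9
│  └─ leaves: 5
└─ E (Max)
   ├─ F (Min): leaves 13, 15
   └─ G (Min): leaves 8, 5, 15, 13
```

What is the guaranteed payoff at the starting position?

9

C (Min): min(1, 2, 5, 1) = 1
D (Min): min(10, 9) = 9
B (Max): max(1, 9, 5) = 9
F (Min): min(13, 15) = 13
G (Min): min(8, 5, 15, 13) = 5
E (Max): max(13, 5) = 13
Root (Min): min(9, 13) = 9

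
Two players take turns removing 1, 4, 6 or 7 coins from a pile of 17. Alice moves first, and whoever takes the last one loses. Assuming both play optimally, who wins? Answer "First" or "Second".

First

i:   0  1  2  3  4  5  6  7  8  9 10 11 12 13 14 15 16 17
     W  L  W  L  W  W  L  W  W  W  W  L  W  W  L  W  L  W
Position 17 is W, so the first player wins.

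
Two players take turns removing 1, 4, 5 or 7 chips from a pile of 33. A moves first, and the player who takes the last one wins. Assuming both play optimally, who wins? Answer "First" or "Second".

First

i:   0  1  2  3  4  5  6  7  8  9 10 11 12 13 14 15 16 17 18 19 20 21 22 23 24 25 26 27 28 29 30 31 32 33
     L  W  L  W  W  W  W  W  L  W  L  W  W  W  W  W  L  W  L  W  W  W  W  W  L  W  L  W  W  W  W  W  L  W
Position 33 is W, so the first player wins.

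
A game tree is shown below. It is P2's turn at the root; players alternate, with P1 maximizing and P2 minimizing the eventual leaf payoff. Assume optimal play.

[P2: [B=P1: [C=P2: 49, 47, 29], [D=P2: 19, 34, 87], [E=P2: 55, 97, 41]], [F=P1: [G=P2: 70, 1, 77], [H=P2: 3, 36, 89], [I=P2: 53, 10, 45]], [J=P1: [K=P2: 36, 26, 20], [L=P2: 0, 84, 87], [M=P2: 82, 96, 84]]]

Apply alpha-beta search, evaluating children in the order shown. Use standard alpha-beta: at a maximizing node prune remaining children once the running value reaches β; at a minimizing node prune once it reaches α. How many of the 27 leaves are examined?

19

C [α=-∞,β=+∞]: v=29
D [α=29,β=+∞]: v=19 after child 1 ≤ α → α-cutoff, skip 2
E [α=29,β=+∞]: v=41
B [α=-∞,β=+∞]: v=41
G [α=-∞,β=41]: v=1
H [α=1,β=41]: v=3
I [α=3,β=41]: v=10
F [α=-∞,β=41]: v=10
K [α=-∞,β=10]: v=20
J [α=-∞,β=10]: v=20 after child 1 ≥ β → β-cutoff, skip 2
Root [α=-∞,β=+∞]: v=10
Leaves evaluated: 19 of 27.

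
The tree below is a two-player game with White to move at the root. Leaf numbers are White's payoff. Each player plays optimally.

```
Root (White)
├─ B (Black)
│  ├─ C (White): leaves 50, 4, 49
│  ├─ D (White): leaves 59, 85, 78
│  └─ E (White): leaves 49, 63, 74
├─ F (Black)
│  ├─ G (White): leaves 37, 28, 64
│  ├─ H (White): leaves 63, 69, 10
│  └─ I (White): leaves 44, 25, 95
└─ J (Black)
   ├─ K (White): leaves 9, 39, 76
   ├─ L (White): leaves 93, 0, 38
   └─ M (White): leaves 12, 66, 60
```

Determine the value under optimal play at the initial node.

C (White): max(50, 4, 49) = 50
D (White): max(59, 85, 78) = 85
E (White): max(49, 63, 74) = 74
B (Black): min(50, 85, 74) = 50
G (White): max(37, 28, 64) = 64
H (White): max(63, 69, 10) = 69
I (White): max(44, 25, 95) = 95
F (Black): min(64, 69, 95) = 64
K (White): max(9, 39, 76) = 76
L (White): max(93, 0, 38) = 93
M (White): max(12, 66, 60) = 66
J (Black): min(76, 93, 66) = 66
Root (White): max(50, 64, 66) = 66

66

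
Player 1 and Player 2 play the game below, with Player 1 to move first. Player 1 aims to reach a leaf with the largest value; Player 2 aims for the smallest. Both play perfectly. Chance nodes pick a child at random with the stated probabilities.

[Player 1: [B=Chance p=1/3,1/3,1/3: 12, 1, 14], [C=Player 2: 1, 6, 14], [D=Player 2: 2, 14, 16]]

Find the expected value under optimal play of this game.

9

B (Chance): 1/3·12 + 1/3·1 + 1/3·14 = 9
C (Player 2): min(1, 6, 14) = 1
D (Player 2): min(2, 14, 16) = 2
Root (Player 1): max(9, 1, 2) = 9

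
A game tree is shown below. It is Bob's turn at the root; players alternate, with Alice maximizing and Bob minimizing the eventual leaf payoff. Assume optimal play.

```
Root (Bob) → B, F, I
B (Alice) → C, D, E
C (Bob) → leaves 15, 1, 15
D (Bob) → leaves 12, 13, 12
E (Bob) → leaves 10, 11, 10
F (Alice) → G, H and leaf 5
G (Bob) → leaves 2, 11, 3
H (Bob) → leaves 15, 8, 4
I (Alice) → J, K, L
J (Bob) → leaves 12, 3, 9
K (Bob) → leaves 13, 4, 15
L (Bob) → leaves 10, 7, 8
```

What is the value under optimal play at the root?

C (Bob): min(15, 1, 15) = 1
D (Bob): min(12, 13, 12) = 12
E (Bob): min(10, 11, 10) = 10
B (Alice): max(1, 12, 10) = 12
G (Bob): min(2, 11, 3) = 2
H (Bob): min(15, 8, 4) = 4
F (Alice): max(2, 4, 5) = 5
J (Bob): min(12, 3, 9) = 3
K (Bob): min(13, 4, 15) = 4
L (Bob): min(10, 7, 8) = 7
I (Alice): max(3, 4, 7) = 7
Root (Bob): min(12, 5, 7) = 5

5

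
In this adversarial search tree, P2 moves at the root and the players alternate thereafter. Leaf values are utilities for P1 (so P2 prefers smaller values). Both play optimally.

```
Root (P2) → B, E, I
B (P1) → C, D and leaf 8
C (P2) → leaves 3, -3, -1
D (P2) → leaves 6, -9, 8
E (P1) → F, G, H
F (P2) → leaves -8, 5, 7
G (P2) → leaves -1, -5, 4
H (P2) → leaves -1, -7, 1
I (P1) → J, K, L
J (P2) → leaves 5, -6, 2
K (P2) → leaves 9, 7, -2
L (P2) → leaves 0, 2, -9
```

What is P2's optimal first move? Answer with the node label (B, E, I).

E

C (P2): min(3, -3, -1) = -3
D (P2): min(6, -9, 8) = -9
B (P1): max(-3, -9, 8) = 8
F (P2): min(-8, 5, 7) = -8
G (P2): min(-1, -5, 4) = -5
H (P2): min(-1, -7, 1) = -7
E (P1): max(-8, -5, -7) = -5
J (P2): min(5, -6, 2) = -6
K (P2): min(9, 7, -2) = -2
L (P2): min(0, 2, -9) = -9
I (P1): max(-6, -2, -9) = -2
Root (P2): min(8, -5, -2) = -5
P2 picks the child with the lowest value: E (value -5).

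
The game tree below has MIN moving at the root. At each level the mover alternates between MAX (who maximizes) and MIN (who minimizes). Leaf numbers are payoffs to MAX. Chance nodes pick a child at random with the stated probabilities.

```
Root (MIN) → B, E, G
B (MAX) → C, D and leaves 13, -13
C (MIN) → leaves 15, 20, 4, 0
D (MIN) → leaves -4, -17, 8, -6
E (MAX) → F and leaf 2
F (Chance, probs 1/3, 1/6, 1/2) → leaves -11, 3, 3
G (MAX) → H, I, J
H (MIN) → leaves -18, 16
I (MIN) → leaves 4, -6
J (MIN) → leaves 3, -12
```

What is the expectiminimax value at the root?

C (MIN): min(15, 20, 4, 0) = 0
D (MIN): min(-4, -17, 8, -6) = -17
B (MAX): max(0, -17, 13, -13) = 13
F (Chance): 1/3·-11 + 1/6·3 + 1/2·3 = -1.67
E (MAX): max(-1.67, 2) = 2
H (MIN): min(-18, 16) = -18
I (MIN): min(4, -6) = -6
J (MIN): min(3, -12) = -12
G (MAX): max(-18, -6, -12) = -6
Root (MIN): min(13, 2, -6) = -6

-6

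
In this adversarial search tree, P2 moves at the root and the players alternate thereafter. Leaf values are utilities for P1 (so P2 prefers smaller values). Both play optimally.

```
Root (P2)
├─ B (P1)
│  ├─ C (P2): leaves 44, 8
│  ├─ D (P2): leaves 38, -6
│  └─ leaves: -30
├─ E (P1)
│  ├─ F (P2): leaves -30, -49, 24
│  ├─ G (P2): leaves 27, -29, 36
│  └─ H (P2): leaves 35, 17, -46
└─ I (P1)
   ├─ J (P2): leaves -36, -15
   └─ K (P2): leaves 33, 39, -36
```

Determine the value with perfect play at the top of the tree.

C (P2): min(44, 8) = 8
D (P2): min(38, -6) = -6
B (P1): max(8, -6, -30) = 8
F (P2): min(-30, -49, 24) = -49
G (P2): min(27, -29, 36) = -29
H (P2): min(35, 17, -46) = -46
E (P1): max(-49, -29, -46) = -29
J (P2): min(-36, -15) = -36
K (P2): min(33, 39, -36) = -36
I (P1): max(-36, -36) = -36
Root (P2): min(8, -29, -36) = -36

-36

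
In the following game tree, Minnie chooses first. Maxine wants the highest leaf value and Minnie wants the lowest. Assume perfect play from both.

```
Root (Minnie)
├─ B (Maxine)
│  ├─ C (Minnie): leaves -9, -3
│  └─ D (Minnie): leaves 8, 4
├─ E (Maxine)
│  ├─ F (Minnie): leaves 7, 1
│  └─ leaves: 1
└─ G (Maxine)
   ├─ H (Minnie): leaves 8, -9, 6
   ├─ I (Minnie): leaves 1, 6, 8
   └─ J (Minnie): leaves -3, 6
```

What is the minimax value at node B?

C: min(-9, -3) = -9
D: min(8, 4) = 4
B: max(-9, 4) = 4

4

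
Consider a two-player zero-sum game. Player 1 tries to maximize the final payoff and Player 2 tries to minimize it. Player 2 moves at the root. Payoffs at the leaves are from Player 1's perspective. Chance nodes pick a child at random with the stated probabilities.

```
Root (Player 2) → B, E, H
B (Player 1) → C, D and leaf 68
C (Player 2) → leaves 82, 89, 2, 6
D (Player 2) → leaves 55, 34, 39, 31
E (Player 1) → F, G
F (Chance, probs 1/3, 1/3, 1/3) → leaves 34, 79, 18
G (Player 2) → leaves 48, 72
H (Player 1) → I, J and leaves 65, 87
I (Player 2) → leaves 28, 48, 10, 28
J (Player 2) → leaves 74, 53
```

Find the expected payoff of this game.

48

C (Player 2): min(82, 89, 2, 6) = 2
D (Player 2): min(55, 34, 39, 31) = 31
B (Player 1): max(2, 31, 68) = 68
F (Chance): 1/3·34 + 1/3·79 + 1/3·18 = 43.67
G (Player 2): min(48, 72) = 48
E (Player 1): max(43.67, 48) = 48
I (Player 2): min(28, 48, 10, 28) = 10
J (Player 2): min(74, 53) = 53
H (Player 1): max(10, 53, 65, 87) = 87
Root (Player 2): min(68, 48, 87) = 48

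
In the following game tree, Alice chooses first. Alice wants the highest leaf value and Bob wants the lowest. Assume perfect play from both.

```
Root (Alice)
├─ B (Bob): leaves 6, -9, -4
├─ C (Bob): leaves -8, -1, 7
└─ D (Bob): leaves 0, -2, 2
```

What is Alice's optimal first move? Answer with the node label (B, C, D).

D

B (Bob): min(6, -9, -4) = -9
C (Bob): min(-8, -1, 7) = -8
D (Bob): min(0, -2, 2) = -2
Root (Alice): max(-9, -8, -2) = -2
Alice picks the child with the highest value: D (value -2).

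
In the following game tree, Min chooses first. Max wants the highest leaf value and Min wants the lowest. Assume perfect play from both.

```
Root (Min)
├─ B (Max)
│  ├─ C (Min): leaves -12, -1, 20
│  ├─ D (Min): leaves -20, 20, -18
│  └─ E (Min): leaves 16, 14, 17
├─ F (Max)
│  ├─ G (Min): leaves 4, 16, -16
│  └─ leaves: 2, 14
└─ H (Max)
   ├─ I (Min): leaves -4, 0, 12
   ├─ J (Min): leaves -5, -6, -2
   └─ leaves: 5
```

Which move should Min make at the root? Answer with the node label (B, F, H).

C (Min): min(-12, -1, 20) = -12
D (Min): min(-20, 20, -18) = -20
E (Min): min(16, 14, 17) = 14
B (Max): max(-12, -20, 14) = 14
G (Min): min(4, 16, -16) = -16
F (Max): max(-16, 2, 14) = 14
I (Min): min(-4, 0, 12) = -4
J (Min): min(-5, -6, -2) = -6
H (Max): max(-4, -6, 5) = 5
Root (Min): min(14, 14, 5) = 5
Min picks the child with the lowest value: H (value 5).

H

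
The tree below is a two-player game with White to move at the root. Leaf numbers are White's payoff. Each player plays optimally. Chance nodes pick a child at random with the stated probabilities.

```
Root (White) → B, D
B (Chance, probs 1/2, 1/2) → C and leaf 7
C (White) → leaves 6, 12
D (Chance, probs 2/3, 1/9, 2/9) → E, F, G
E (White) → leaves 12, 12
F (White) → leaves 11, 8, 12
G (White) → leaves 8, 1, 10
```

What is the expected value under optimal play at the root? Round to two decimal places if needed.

C (White): max(6, 12) = 12
B (Chance): 1/2·12 + 1/2·7 = 9.5
E (White): max(12, 12) = 12
F (White): max(11, 8, 12) = 12
G (White): max(8, 1, 10) = 10
D (Chance): 2/3·12 + 1/9·12 + 2/9·10 = 11.56
Root (White): max(9.5, 11.56) = 11.56

11.56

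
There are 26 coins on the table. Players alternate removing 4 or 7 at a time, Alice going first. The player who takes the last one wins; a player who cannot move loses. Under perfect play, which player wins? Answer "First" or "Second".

Mark each pile size as W (mover wins) or L (mover loses):
i:   0  1  2  3  4  5  6  7  8  9 10 11 12 13 14 15 16 17 18 19 20 21 22 23 24 25 26
     L  L  L  L  W  W  W  W  W  W  W  L  L  L  L  W  W  W  W  W  W  W  L  L  L  L  W
Position 26 is W, so the first player wins.

First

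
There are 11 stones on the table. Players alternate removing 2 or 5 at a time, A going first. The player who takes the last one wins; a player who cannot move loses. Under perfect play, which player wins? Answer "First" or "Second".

Compute winning (W) and losing (L) positions by backward induction:
i:   0  1  2  3  4  5  6  7  8  9 10 11
     L  L  W  W  L  W  W  L  L  W  W  L
Position 11 is L, so the second player wins.

Second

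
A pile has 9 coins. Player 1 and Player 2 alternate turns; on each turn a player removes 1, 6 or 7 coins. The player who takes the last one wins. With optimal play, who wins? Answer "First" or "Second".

First

W/L table (W = player to move can force a win):
i:   0  1  2  3  4  5  6  7  8  9
     L  W  L  W  L  W  W  W  W  W
Position 9 is W, so the first player wins.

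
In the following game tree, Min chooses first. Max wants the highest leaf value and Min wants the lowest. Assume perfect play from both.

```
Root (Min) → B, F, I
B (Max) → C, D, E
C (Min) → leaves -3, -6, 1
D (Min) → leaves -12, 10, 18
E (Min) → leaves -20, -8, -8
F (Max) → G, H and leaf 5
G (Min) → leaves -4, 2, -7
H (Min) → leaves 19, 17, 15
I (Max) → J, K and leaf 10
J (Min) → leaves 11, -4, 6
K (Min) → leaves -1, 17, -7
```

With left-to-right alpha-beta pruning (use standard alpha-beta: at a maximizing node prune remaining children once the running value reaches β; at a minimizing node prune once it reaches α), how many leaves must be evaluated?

C [α=-∞,β=+∞]: v=-6
D [α=-6,β=+∞]: v=-12 after child 1 ≤ α → α-cutoff, skip 2
E [α=-6,β=+∞]: v=-20 after child 1 ≤ α → α-cutoff, skip 2
B [α=-∞,β=+∞]: v=-6
G [α=-∞,β=-6]: v=-7
H [α=-7,β=-6]: v=15
F [α=-∞,β=-6]: v=15 after child 2 ≥ β → β-cutoff, skip 1
J [α=-∞,β=-6]: v=-4
I [α=-∞,β=-6]: v=-4 after child 1 ≥ β → β-cutoff, skip 2
Root [α=-∞,β=+∞]: v=-6
Leaves evaluated: 14 of 23.

14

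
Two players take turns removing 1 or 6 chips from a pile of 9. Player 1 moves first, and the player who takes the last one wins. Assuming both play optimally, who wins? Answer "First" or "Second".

Second

Mark each pile size as W (mover wins) or L (mover loses):
i:   0  1  2  3  4  5  6  7  8  9
     L  W  L  W  L  W  W  L  W  L
Position 9 is L, so the second player wins.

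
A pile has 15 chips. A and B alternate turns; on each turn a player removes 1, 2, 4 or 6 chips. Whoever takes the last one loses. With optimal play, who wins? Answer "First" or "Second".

First

Positions where the player to move wins (W) vs loses (L):
i:   0  1  2  3  4  5  6  7  8  9 10 11 12 13 14 15
     W  L  W  W  L  W  W  W  W  L  W  W  L  W  W  W
Position 15 is W, so the first player wins.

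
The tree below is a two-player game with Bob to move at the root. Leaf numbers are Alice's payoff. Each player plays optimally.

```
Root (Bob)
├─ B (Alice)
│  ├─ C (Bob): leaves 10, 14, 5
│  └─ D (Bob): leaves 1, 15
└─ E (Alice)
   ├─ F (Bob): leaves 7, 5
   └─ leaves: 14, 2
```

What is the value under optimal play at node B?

5

C: min(10, 14, 5) = 5
D: min(1, 15) = 1
B: max(5, 1) = 5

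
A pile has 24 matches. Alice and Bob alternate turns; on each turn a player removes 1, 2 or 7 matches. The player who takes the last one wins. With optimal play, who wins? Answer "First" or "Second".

Compute winning (W) and losing (L) positions by backward induction:
i:   0  1  2  3  4  5  6  7  8  9 10 11 12 13 14 15 16 17 18 19 20 21 22 23 24
     L  W  W  L  W  W  L  W  W  L  W  W  L  W  W  L  W  W  L  W  W  L  W  W  L
Position 24 is L, so the second player wins.

Second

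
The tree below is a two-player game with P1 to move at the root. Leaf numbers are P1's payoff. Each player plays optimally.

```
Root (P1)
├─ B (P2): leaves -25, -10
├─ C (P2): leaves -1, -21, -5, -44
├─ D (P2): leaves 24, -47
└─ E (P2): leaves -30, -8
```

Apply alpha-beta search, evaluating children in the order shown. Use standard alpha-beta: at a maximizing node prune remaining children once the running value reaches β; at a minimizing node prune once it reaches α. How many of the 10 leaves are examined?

B [α=-∞,β=+∞]: v=-25
C [α=-25,β=+∞]: v=-44
D [α=-25,β=+∞]: v=-47
E [α=-25,β=+∞]: v=-30 after child 1 ≤ α → α-cutoff, skip 1
Root [α=-∞,β=+∞]: v=-25
Leaves evaluated: 9 of 10.

9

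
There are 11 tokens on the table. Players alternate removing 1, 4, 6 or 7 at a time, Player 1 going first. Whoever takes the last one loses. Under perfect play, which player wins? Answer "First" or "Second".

Compute winning (W) and losing (L) positions by backward induction:
i:   0  1  2  3  4  5  6  7  8  9 10 11
     W  L  W  L  W  W  L  W  W  W  W  L
Position 11 is L, so the second player wins.

Second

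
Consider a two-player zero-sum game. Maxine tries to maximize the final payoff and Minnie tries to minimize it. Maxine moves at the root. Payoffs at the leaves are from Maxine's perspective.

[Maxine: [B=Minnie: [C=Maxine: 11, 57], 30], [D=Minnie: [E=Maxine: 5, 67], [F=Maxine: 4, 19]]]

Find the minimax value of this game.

C (Maxine): max(11, 57) = 57
B (Minnie): min(57, 30) = 30
E (Maxine): max(5, 67) = 67
F (Maxine): max(4, 19) = 19
D (Minnie): min(67, 19) = 19
Root (Maxine): max(30, 19) = 30

30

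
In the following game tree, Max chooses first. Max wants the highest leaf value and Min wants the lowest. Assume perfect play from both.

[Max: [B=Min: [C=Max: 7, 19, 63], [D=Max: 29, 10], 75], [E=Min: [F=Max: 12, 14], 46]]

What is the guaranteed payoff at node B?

29

C: max(7, 19, 63) = 63
D: max(29, 10) = 29
B: min(63, 29, 75) = 29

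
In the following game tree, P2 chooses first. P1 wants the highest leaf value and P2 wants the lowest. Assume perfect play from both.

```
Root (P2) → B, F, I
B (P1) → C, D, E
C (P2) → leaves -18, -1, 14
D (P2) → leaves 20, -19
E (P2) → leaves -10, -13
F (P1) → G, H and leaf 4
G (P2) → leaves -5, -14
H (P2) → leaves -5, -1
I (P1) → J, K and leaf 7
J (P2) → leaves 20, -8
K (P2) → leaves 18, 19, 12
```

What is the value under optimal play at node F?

G: min(-5, -14) = -14
H: min(-5, -1) = -5
F: max(-14, -5, 4) = 4

4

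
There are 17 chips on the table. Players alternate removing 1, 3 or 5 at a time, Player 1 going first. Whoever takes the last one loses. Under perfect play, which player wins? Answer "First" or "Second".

i:   0  1  2  3  4  5  6  7  8  9 10 11 12 13 14 15 16 17
     W  L  W  L  W  L  W  L  W  L  W  L  W  L  W  L  W  L
Position 17 is L, so the second player wins.

Second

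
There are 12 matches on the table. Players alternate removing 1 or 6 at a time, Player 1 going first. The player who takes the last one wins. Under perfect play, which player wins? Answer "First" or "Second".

W/L table (W = player to move can force a win):
i:   0  1  2  3  4  5  6  7  8  9 10 11 12
     L  W  L  W  L  W  W  L  W  L  W  L  W
Position 12 is W, so the first player wins.

First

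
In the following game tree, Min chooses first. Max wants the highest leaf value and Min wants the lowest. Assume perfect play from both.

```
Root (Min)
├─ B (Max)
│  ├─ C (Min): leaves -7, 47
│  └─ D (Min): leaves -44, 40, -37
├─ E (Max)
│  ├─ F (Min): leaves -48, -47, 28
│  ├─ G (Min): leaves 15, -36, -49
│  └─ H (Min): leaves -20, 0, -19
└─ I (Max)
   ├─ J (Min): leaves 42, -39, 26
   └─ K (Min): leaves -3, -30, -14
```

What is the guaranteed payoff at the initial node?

C (Min): min(-7, 47) = -7
D (Min): min(-44, 40, -37) = -44
B (Max): max(-7, -44) = -7
F (Min): min(-48, -47, 28) = -48
G (Min): min(15, -36, -49) = -49
H (Min): min(-20, 0, -19) = -20
E (Max): max(-48, -49, -20) = -20
J (Min): min(42, -39, 26) = -39
K (Min): min(-3, -30, -14) = -30
I (Max): max(-39, -30) = -30
Root (Min): min(-7, -20, -30) = -30

-30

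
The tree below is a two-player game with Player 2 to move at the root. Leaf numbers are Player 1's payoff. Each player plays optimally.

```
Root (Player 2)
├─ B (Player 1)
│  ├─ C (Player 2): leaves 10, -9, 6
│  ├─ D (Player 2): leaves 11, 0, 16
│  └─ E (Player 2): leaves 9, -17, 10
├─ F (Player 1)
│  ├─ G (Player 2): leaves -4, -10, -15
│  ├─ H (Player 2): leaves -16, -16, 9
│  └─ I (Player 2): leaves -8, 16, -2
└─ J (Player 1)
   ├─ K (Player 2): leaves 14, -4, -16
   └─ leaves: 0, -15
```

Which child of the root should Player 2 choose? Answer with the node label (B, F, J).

C (Player 2): min(10, -9, 6) = -9
D (Player 2): min(11, 0, 16) = 0
E (Player 2): min(9, -17, 10) = -17
B (Player 1): max(-9, 0, -17) = 0
G (Player 2): min(-4, -10, -15) = -15
H (Player 2): min(-16, -16, 9) = -16
I (Player 2): min(-8, 16, -2) = -8
F (Player 1): max(-15, -16, -8) = -8
K (Player 2): min(14, -4, -16) = -16
J (Player 1): max(-16, 0, -15) = 0
Root (Player 2): min(0, -8, 0) = -8
Player 2 picks the child with the lowest value: F (value -8).

F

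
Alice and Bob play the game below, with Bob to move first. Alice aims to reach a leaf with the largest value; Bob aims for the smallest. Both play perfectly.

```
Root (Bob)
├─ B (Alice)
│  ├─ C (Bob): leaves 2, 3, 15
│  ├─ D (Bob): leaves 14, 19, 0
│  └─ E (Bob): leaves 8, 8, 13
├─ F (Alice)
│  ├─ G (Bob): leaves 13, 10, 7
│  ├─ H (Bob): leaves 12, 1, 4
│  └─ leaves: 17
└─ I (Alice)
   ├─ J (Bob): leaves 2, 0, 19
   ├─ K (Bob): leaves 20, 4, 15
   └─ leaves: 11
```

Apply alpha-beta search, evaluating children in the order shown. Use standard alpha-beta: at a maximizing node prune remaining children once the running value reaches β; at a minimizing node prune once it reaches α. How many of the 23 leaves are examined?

22

C [α=-∞,β=+∞]: v=2
D [α=2,β=+∞]: v=0
E [α=2,β=+∞]: v=8
B [α=-∞,β=+∞]: v=8
G [α=-∞,β=8]: v=7
H [α=7,β=8]: v=1 after child 2 ≤ α → α-cutoff, skip 1
F [α=-∞,β=8]: v=17
J [α=-∞,β=8]: v=0
K [α=0,β=8]: v=4
I [α=-∞,β=8]: v=11
Root [α=-∞,β=+∞]: v=8
Leaves evaluated: 22 of 23.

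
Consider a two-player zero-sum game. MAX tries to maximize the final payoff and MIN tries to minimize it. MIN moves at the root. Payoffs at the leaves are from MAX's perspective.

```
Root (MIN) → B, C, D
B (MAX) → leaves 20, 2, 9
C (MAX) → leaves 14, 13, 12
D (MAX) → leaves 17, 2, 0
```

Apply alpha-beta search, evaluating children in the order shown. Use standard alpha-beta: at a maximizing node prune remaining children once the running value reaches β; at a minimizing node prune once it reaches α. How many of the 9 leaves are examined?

7

B [α=-∞,β=+∞]: v=20
C [α=-∞,β=20]: v=14
D [α=-∞,β=14]: v=17 after child 1 ≥ β → β-cutoff, skip 2
Root [α=-∞,β=+∞]: v=14
Leaves evaluated: 7 of 9.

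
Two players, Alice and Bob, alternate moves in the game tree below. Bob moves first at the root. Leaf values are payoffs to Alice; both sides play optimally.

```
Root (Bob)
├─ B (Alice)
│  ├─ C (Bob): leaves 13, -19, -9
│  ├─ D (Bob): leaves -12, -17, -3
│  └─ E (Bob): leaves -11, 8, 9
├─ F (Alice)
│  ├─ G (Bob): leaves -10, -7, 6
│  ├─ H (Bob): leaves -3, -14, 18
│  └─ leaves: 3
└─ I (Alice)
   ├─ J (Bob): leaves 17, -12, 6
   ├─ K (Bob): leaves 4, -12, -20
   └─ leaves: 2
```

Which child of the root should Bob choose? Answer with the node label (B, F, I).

C (Bob): min(13, -19, -9) = -19
D (Bob): min(-12, -17, -3) = -17
E (Bob): min(-11, 8, 9) = -11
B (Alice): max(-19, -17, -11) = -11
G (Bob): min(-10, -7, 6) = -10
H (Bob): min(-3, -14, 18) = -14
F (Alice): max(-10, -14, 3) = 3
J (Bob): min(17, -12, 6) = -12
K (Bob): min(4, -12, -20) = -20
I (Alice): max(-12, -20, 2) = 2
Root (Bob): min(-11, 3, 2) = -11
Bob picks the child with the lowest value: B (value -11).

B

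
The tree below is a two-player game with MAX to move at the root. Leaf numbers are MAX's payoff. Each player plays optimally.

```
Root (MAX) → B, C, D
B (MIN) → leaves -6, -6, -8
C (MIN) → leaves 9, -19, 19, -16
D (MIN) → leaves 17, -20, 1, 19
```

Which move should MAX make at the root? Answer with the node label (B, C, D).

B

B (MIN): min(-6, -6, -8) = -8
C (MIN): min(9, -19, 19, -16) = -19
D (MIN): min(17, -20, 1, 19) = -20
Root (MAX): max(-8, -19, -20) = -8
MAX picks the child with the highest value: B (value -8).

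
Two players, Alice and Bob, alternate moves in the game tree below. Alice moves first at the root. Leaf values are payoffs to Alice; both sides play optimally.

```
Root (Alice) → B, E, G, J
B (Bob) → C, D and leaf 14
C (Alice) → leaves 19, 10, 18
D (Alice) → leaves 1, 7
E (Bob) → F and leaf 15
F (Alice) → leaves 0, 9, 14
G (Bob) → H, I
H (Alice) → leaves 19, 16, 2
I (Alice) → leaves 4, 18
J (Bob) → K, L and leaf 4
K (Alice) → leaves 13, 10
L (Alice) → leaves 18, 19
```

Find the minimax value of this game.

C (Alice): max(19, 10, 18) = 19
D (Alice): max(1, 7) = 7
B (Bob): min(19, 7, 14) = 7
F (Alice): max(0, 9, 14) = 14
E (Bob): min(14, 15) = 14
H (Alice): max(19, 16, 2) = 19
I (Alice): max(4, 18) = 18
G (Bob): min(19, 18) = 18
K (Alice): max(13, 10) = 13
L (Alice): max(18, 19) = 19
J (Bob): min(13, 19, 4) = 4
Root (Alice): max(7, 14, 18, 4) = 18

18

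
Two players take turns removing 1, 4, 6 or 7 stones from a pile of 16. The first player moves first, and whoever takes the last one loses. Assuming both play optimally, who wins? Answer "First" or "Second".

W/L table (W = player to move can force a win):
i:   0  1  2  3  4  5  6  7  8  9 10 11 12 13 14 15 16
     W  L  W  L  W  W  L  W  W  W  W  L  W  W  L  W  L
Position 16 is L, so the second player wins.

Second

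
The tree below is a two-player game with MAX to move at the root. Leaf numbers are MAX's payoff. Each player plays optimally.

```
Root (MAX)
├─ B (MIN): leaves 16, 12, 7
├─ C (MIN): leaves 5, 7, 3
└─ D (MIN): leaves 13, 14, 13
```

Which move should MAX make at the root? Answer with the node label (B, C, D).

B (MIN): min(16, 12, 7) = 7
C (MIN): min(5, 7, 3) = 3
D (MIN): min(13, 14, 13) = 13
Root (MAX): max(7, 3, 13) = 13
MAX picks the child with the highest value: D (value 13).

D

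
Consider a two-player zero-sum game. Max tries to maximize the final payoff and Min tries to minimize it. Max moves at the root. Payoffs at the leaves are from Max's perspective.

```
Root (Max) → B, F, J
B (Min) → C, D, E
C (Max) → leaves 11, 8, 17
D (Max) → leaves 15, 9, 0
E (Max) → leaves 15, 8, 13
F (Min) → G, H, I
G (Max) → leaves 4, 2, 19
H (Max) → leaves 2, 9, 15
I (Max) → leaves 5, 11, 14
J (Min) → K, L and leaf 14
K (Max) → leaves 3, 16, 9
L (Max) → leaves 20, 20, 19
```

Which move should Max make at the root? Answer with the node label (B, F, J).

B

C (Max): max(11, 8, 17) = 17
D (Max): max(15, 9, 0) = 15
E (Max): max(15, 8, 13) = 15
B (Min): min(17, 15, 15) = 15
G (Max): max(4, 2, 19) = 19
H (Max): max(2, 9, 15) = 15
I (Max): max(5, 11, 14) = 14
F (Min): min(19, 15, 14) = 14
K (Max): max(3, 16, 9) = 16
L (Max): max(20, 20, 19) = 20
J (Min): min(16, 20, 14) = 14
Root (Max): max(15, 14, 14) = 15
Max picks the child with the highest value: B (value 15).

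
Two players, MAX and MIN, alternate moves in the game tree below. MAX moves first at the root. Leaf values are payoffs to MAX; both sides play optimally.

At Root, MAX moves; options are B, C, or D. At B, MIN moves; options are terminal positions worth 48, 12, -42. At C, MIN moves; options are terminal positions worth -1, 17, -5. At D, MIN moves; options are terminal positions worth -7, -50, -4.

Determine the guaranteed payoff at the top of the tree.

B (MIN): min(48, 12, -42) = -42
C (MIN): min(-1, 17, -5) = -5
D (MIN): min(-7, -50, -4) = -50
Root (MAX): max(-42, -5, -50) = -5

-5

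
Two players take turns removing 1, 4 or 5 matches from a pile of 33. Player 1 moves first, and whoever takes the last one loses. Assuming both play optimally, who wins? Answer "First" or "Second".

i:   0  1  2  3  4  5  6  7  8  9 10 11 12 13 14 15 16 17 18 19 20 21 22 23 24 25 26 27 28 29 30 31 32 33
     W  L  W  L  W  W  W  W  W  L  W  L  W  W  W  W  W  L  W  L  W  W  W  W  W  L  W  L  W  W  W  W  W  L
Position 33 is L, so the second player wins.

Second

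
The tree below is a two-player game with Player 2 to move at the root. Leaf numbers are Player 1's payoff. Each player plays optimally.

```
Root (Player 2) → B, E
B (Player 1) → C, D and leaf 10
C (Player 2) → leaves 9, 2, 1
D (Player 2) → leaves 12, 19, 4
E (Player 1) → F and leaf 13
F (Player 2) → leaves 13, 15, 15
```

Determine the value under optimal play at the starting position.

10

C (Player 2): min(9, 2, 1) = 1
D (Player 2): min(12, 19, 4) = 4
B (Player 1): max(1, 4, 10) = 10
F (Player 2): min(13, 15, 15) = 13
E (Player 1): max(13, 13) = 13
Root (Player 2): min(10, 13) = 10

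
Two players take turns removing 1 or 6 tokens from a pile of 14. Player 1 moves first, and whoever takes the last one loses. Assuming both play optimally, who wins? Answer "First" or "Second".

Mark each pile size as W (mover wins) or L (mover loses):
i:   0  1  2  3  4  5  6  7  8  9 10 11 12 13 14
     W  L  W  L  W  L  W  W  L  W  L  W  L  W  W
Position 14 is W, so the first player wins.

First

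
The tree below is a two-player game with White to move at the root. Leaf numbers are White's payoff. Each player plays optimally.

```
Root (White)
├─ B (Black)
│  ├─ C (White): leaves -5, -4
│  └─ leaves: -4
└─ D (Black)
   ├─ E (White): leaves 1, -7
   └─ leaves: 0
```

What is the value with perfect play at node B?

-4

C: max(-5, -4) = -4
B: min(-4, -4) = -4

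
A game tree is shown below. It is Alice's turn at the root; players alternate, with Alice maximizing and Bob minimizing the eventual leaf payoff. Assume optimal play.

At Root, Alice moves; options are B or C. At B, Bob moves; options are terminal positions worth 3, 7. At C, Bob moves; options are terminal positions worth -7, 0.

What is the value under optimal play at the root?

B (Bob): min(3, 7) = 3
C (Bob): min(-7, 0) = -7
Root (Alice): max(3, -7) = 3

3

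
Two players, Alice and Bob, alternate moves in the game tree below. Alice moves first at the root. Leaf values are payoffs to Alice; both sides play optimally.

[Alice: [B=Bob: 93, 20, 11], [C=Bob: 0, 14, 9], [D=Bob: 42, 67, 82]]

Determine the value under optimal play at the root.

B (Bob): min(93, 20, 11) = 11
C (Bob): min(0, 14, 9) = 0
D (Bob): min(42, 67, 82) = 42
Root (Alice): max(11, 0, 42) = 42

42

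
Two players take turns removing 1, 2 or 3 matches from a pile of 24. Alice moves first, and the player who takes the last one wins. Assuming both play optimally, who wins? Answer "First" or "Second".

Compute winning (W) and losing (L) positions by backward induction:
i:   0  1  2  3  4  5  6  7  8  9 10 11 12 13 14 15 16 17 18 19 20 21 22 23 24
     L  W  W  W  L  W  W  W  L  W  W  W  L  W  W  W  L  W  W  W  L  W  W  W  L
Position 24 is L, so the second player wins.

Second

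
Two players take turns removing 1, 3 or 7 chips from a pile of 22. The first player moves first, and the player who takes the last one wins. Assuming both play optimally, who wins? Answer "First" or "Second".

Second

Compute winning (W) and losing (L) positions by backward induction:
i:   0  1  2  3  4  5  6  7  8  9 10 11 12 13 14 15 16 17 18 19 20 21 22
     L  W  L  W  L  W  L  W  L  W  L  W  L  W  L  W  L  W  L  W  L  W  L
Position 22 is L, so the second player wins.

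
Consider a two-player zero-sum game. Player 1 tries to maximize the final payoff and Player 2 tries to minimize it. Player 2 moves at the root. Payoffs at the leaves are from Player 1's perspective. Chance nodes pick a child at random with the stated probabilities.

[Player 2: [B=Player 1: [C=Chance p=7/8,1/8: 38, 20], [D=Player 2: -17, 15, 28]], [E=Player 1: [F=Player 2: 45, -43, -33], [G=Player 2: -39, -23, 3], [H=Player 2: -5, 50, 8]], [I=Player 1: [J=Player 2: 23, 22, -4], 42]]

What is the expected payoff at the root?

-5

C (Chance): 7/8·38 + 1/8·20 = 35.75
D (Player 2): min(-17, 15, 28) = -17
B (Player 1): max(35.75, -17) = 35.75
F (Player 2): min(45, -43, -33) = -43
G (Player 2): min(-39, -23, 3) = -39
H (Player 2): min(-5, 50, 8) = -5
E (Player 1): max(-43, -39, -5) = -5
J (Player 2): min(23, 22, -4) = -4
I (Player 1): max(-4, 42) = 42
Root (Player 2): min(35.75, -5, 42) = -5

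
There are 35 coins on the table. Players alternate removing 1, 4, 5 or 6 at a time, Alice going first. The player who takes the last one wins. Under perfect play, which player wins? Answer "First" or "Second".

First

W/L table (W = player to move can force a win):
i:   0  1  2  3  4  5  6  7  8  9 10 11 12 13 14 15 16 17 18 19 20 21 22 23 24 25 26 27 28 29 30 31 32 33 34 35
     L  W  L  W  W  W  W  W  W  L  W  L  W  W  W  W  W  W  L  W  L  W  W  W  W  W  W  L  W  L  W  W  W  W  W  W
Position 35 is W, so the first player wins.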